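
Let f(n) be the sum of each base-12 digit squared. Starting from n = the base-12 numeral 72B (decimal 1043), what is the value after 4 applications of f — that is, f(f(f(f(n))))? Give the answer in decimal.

104

1043 = (7,2,11)_12 → 7² + 2² + 11² = 174
174 = (1,2,6)_12 → 1² + 2² + 6² = 41
41 = (3,5)_12 → 3² + 5² = 34
34 = (2,10)_12 → 2² + 10² = 104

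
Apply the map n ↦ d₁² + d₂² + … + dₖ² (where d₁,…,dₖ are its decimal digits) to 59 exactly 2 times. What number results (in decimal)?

59 → 5² + 9² = 106
106 → 1² + 0² + 6² = 37

37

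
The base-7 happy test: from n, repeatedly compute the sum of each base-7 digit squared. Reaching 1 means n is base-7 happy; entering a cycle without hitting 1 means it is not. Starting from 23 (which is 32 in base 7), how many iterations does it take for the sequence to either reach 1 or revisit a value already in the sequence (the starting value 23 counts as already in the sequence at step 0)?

5

23 = (3,2)_7 → 13
13 = (1,6)_7 → 37
37 = (5,2)_7 → 29
29 = (4,1)_7 → 17
17 = (2,3)_7 → 13  — 13 repeats.
That took 5 steps.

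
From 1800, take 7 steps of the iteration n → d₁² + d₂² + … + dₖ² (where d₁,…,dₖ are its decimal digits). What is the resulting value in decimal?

42

1800 → 1² + 8² + 0² + 0² = 65
65 → 6² + 5² = 61
61 → 6² + 1² = 37
37 → 3² + 7² = 58
58 → 5² + 8² = 89
89 → 8² + 9² = 145
145 → 1² + 4² + 5² = 42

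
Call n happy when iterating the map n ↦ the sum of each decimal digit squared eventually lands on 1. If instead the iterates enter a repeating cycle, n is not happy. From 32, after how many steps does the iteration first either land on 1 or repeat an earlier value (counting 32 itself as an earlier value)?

3

32 → 3² + 2² = 13
13 → 1² + 3² = 10
10 → 1² + 0² = 1  — reached 1.
That took 3 steps.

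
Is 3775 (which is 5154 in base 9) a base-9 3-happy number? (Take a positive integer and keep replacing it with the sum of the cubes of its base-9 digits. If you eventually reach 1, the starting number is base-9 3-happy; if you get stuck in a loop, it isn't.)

3775 = (5,1,5,4)_9 → 5³ + 1³ + 5³ + 4³ = 315
315 = (3,8,0)_9 → 3³ + 8³ + 0³ = 539
539 = (6,5,8)_9 → 6³ + 5³ + 8³ = 853
853 = (1,1,4,7)_9 → 1³ + 1³ + 4³ + 7³ = 409
409 = (5,0,4)_9 → 5³ + 0³ + 4³ = 189
189 = (2,3,0)_9 → 2³ + 3³ + 0³ = 35
35 = (3,8)_9 → 3³ + 8³ = 539  — 539 already seen; the sequence cycles without reaching 1.

not base-9 3-happy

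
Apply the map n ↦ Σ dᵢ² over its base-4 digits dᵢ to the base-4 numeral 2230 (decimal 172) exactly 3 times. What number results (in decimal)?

172 = (2,2,3,0)_4 → 2² + 2² + 3² + 0² = 4 + 4 + 9 + 0 = 17
17 = (1,0,1)_4 → 1² + 0² + 1² = 1 + 0 + 1 = 2
2 = (2)_4 → 2² = 4

4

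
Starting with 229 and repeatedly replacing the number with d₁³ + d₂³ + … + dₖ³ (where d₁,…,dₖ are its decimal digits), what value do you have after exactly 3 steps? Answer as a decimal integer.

229 → 745
745 → 532
532 → 160

160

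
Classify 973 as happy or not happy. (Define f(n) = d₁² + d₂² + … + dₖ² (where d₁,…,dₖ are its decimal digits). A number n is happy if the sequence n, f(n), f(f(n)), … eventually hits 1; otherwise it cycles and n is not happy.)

happy

973 → 139
139 → 91
91 → 82
82 → 68
68 → 100
100 → 1  — reached 1.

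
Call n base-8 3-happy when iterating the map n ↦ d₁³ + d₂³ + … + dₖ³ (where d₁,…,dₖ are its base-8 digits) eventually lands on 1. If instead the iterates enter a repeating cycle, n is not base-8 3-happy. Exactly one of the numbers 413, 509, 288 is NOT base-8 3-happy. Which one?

413: 413 → 368 → 341 → 258 → 72 → 2 → 8 → 1  — reaches 1 (base-8 3-happy)
509: 509 → 811 → 217 → 55 → 559 → 469 → 476 → 434 → 440 → 559  — repeats 559 (not base-8 3-happy)
288: 288 → 128 → 8 → 1  — reaches 1 (base-8 3-happy)

509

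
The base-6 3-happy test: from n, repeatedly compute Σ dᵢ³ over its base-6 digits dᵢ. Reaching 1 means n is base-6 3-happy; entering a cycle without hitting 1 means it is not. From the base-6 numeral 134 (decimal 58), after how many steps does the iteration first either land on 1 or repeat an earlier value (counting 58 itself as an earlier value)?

7

58 = (1,3,4)_6 → 1³ + 3³ + 4³ = 1 + 27 + 64 = 92
92 = (2,3,2)_6 → 2³ + 3³ + 2³ = 8 + 27 + 8 = 43
43 = (1,1,1)_6 → 1³ + 1³ + 1³ = 1 + 1 + 1 = 3
3 = (3)_6 → 3³ = 27
27 = (4,3)_6 → 4³ + 3³ = 64 + 27 = 91
91 = (2,3,1)_6 → 2³ + 3³ + 1³ = 8 + 27 + 1 = 36
36 = (1,0,0)_6 → 1³ + 0³ + 0³ = 1 + 0 + 0 = 1  — reached 1.
That took 7 steps.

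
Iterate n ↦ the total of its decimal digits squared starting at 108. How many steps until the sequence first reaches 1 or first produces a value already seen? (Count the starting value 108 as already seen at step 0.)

11

108 → 1² + 0² + 8² = 65
65 → 6² + 5² = 61
61 → 6² + 1² = 37
37 → 3² + 7² = 58
58 → 5² + 8² = 89
89 → 8² + 9² = 145
145 → 1² + 4² + 5² = 42
42 → 4² + 2² = 20
20 → 2² + 0² = 4
4 → 4² = 16
16 → 1² + 6² = 37  — 37 repeats.
That took 11 steps.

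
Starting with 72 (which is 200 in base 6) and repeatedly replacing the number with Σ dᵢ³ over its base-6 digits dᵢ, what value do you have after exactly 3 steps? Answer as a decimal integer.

72 = (2,0,0)_6 → 2³ + 0³ + 0³ = 8
8 = (1,2)_6 → 1³ + 2³ = 9
9 = (1,3)_6 → 1³ + 3³ = 28

28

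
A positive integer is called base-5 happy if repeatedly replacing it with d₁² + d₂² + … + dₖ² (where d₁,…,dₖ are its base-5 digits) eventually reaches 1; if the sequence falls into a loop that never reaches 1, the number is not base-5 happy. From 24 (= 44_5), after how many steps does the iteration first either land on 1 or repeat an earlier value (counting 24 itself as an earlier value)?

7

24 = (4,4)_5 → 4² + 4² = 32
32 = (1,1,2)_5 → 1² + 1² + 2² = 6
6 = (1,1)_5 → 1² + 1² = 2
2 = (2)_5 → 2² = 4
4 = (4)_5 → 4² = 16
16 = (3,1)_5 → 3² + 1² = 10
10 = (2,0)_5 → 2² + 0² = 4  — 4 repeats.
That took 7 steps.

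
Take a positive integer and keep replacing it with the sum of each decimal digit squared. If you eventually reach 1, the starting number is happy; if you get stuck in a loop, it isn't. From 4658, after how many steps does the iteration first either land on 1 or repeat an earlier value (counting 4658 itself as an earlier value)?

13

4658 → 4² + 6² + 5² + 8² = 141
141 → 1² + 4² + 1² = 18
18 → 1² + 8² = 65
65 → 6² + 5² = 61
61 → 6² + 1² = 37
37 → 3² + 7² = 58
58 → 5² + 8² = 89
89 → 8² + 9² = 145
145 → 1² + 4² + 5² = 42
42 → 4² + 2² = 20
20 → 2² + 0² = 4
4 → 4² = 16
16 → 1² + 6² = 37  — 37 repeats.
That took 13 steps.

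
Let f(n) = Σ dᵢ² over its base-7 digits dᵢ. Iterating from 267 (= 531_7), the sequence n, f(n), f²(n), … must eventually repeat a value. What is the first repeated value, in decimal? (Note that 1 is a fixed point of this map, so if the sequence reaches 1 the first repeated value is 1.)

25

267 = (5,3,1)_7 → 5² + 3² + 1² = 35
35 = (5,0)_7 → 5² + 0² = 25
25 = (3,4)_7 → 3² + 4² = 25  — 25 already appeared earlier.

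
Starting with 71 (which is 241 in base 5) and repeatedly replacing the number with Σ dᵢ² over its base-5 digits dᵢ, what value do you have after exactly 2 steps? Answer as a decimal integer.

17

71 = (2,4,1)_5 → 2² + 4² + 1² = 4 + 16 + 1 = 21
21 = (4,1)_5 → 4² + 1² = 16 + 1 = 17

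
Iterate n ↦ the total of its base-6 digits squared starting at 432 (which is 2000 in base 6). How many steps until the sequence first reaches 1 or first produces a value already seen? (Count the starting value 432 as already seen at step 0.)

11

432 = (2,0,0,0)_6 → 4
4 = (4)_6 → 16
16 = (2,4)_6 → 20
20 = (3,2)_6 → 13
13 = (2,1)_6 → 5
5 = (5)_6 → 25
25 = (4,1)_6 → 17
17 = (2,5)_6 → 29
29 = (4,5)_6 → 41
41 = (1,0,5)_6 → 26
26 = (4,2)_6 → 20  — 20 repeats.
That took 11 steps.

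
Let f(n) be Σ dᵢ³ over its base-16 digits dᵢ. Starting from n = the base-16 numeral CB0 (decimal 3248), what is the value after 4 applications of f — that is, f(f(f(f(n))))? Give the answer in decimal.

4229

3248 = (12,11,0)_16 → 12³ + 11³ + 0³ = 1728 + 1331 + 0 = 3059
3059 = (11,15,3)_16 → 11³ + 15³ + 3³ = 1331 + 3375 + 27 = 4733
4733 = (1,2,7,13)_16 → 1³ + 2³ + 7³ + 13³ = 1 + 8 + 343 + 2197 = 2549
2549 = (9,15,5)_16 → 9³ + 15³ + 5³ = 729 + 3375 + 125 = 4229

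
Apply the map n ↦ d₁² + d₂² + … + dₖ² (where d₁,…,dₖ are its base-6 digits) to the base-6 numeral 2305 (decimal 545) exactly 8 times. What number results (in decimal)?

20

545 = (2,3,0,5)_6 → 2² + 3² + 0² + 5² = 4 + 9 + 0 + 25 = 38
38 = (1,0,2)_6 → 1² + 0² + 2² = 1 + 0 + 4 = 5
5 = (5)_6 → 5² = 25
25 = (4,1)_6 → 4² + 1² = 16 + 1 = 17
17 = (2,5)_6 → 2² + 5² = 4 + 25 = 29
29 = (4,5)_6 → 4² + 5² = 16 + 25 = 41
41 = (1,0,5)_6 → 1² + 0² + 5² = 1 + 0 + 25 = 26
26 = (4,2)_6 → 4² + 2² = 16 + 4 = 20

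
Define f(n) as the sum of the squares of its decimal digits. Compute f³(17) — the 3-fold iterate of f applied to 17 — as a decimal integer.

17 → 1² + 7² = 1 + 49 = 50
50 → 5² + 0² = 25 + 0 = 25
25 → 2² + 5² = 4 + 25 = 29

29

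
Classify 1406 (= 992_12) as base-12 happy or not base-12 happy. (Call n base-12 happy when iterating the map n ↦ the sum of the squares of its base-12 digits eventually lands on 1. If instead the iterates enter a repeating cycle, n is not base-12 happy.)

1406 = (9,9,2)_12 → 9² + 9² + 2² = 81 + 81 + 4 = 166
166 = (1,1,10)_12 → 1² + 1² + 10² = 1 + 1 + 100 = 102
102 = (8,6)_12 → 8² + 6² = 64 + 36 = 100
100 = (8,4)_12 → 8² + 4² = 64 + 16 = 80
80 = (6,8)_12 → 6² + 8² = 36 + 64 = 100  — 100 already seen; the sequence cycles without reaching 1.

not base-12 happy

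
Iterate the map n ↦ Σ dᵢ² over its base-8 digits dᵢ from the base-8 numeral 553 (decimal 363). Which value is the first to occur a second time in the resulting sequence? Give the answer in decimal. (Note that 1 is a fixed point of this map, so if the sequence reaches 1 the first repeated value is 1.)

16

363 = (5,5,3)_8 → 5² + 5² + 3² = 59
59 = (7,3)_8 → 7² + 3² = 58
58 = (7,2)_8 → 7² + 2² = 53
53 = (6,5)_8 → 6² + 5² = 61
61 = (7,5)_8 → 7² + 5² = 74
74 = (1,1,2)_8 → 1² + 1² + 2² = 6
6 = (6)_8 → 6² = 36
36 = (4,4)_8 → 4² + 4² = 32
32 = (4,0)_8 → 4² + 0² = 16
16 = (2,0)_8 → 2² + 0² = 4
4 = (4)_8 → 4² = 16  — 16 already appeared earlier.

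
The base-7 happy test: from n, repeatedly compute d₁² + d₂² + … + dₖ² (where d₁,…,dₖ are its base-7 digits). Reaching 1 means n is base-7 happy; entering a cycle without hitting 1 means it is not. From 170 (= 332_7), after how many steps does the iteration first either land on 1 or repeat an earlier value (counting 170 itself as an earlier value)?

170 = (3,3,2)_7 → 3² + 3² + 2² = 22
22 = (3,1)_7 → 3² + 1² = 10
10 = (1,3)_7 → 1² + 3² = 10  — 10 repeats.
That took 3 steps.

3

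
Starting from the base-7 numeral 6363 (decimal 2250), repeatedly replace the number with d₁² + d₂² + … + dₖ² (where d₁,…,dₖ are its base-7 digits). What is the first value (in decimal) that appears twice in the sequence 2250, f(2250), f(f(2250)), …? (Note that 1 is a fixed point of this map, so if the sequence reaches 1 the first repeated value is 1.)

2250 = (6,3,6,3)_7 → 6² + 3² + 6² + 3² = 36 + 9 + 36 + 9 = 90
90 = (1,5,6)_7 → 1² + 5² + 6² = 1 + 25 + 36 = 62
62 = (1,1,6)_7 → 1² + 1² + 6² = 1 + 1 + 36 = 38
38 = (5,3)_7 → 5² + 3² = 25 + 9 = 34
34 = (4,6)_7 → 4² + 6² = 16 + 36 = 52
52 = (1,0,3)_7 → 1² + 0² + 3² = 1 + 0 + 9 = 10
10 = (1,3)_7 → 1² + 3² = 1 + 9 = 10  — 10 already appeared earlier.

10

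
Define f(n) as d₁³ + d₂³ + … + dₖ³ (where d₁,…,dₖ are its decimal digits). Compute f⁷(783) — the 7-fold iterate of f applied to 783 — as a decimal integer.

783 → 7³ + 8³ + 3³ = 343 + 512 + 27 = 882
882 → 8³ + 8³ + 2³ = 512 + 512 + 8 = 1032
1032 → 1³ + 0³ + 3³ + 2³ = 1 + 0 + 27 + 8 = 36
36 → 3³ + 6³ = 27 + 216 = 243
243 → 2³ + 4³ + 3³ = 8 + 64 + 27 = 99
99 → 9³ + 9³ = 729 + 729 = 1458
1458 → 1³ + 4³ + 5³ + 8³ = 1 + 64 + 125 + 512 = 702

702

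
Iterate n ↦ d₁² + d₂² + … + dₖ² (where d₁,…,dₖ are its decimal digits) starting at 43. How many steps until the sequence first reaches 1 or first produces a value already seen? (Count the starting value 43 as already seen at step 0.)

12

43 → 4² + 3² = 16 + 9 = 25
25 → 2² + 5² = 4 + 25 = 29
29 → 2² + 9² = 4 + 81 = 85
85 → 8² + 5² = 64 + 25 = 89
89 → 8² + 9² = 64 + 81 = 145
145 → 1² + 4² + 5² = 1 + 16 + 25 = 42
42 → 4² + 2² = 16 + 4 = 20
20 → 2² + 0² = 4 + 0 = 4
4 → 4² = 16
16 → 1² + 6² = 1 + 36 = 37
37 → 3² + 7² = 9 + 49 = 58
58 → 5² + 8² = 25 + 64 = 89  — 89 repeats.
That took 12 steps.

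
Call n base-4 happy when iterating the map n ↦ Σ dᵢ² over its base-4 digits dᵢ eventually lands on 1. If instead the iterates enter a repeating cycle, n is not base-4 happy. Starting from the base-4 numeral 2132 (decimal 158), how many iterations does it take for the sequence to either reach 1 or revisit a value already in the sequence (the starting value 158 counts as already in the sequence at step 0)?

5

158 = (2,1,3,2)_4 → 2² + 1² + 3² + 2² = 18
18 = (1,0,2)_4 → 1² + 0² + 2² = 5
5 = (1,1)_4 → 1² + 1² = 2
2 = (2)_4 → 2² = 4
4 = (1,0)_4 → 1² + 0² = 1  — reached 1.
That took 5 steps.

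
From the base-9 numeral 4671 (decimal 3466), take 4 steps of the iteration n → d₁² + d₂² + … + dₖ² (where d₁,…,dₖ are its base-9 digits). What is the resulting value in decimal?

68

3466 = (4,6,7,1)_9 → 4² + 6² + 7² + 1² = 102
102 = (1,2,3)_9 → 1² + 2² + 3² = 14
14 = (1,5)_9 → 1² + 5² = 26
26 = (2,8)_9 → 2² + 8² = 68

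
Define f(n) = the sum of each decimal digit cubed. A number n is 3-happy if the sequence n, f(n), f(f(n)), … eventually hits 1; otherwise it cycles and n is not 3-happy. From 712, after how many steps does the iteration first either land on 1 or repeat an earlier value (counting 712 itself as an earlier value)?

712 → 7³ + 1³ + 2³ = 352
352 → 3³ + 5³ + 2³ = 160
160 → 1³ + 6³ + 0³ = 217
217 → 2³ + 1³ + 7³ = 352  — 352 repeats.
That took 4 steps.

4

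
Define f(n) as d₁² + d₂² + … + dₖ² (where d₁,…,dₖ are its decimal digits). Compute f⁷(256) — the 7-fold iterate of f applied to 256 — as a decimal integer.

256 → 2² + 5² + 6² = 65
65 → 6² + 5² = 61
61 → 6² + 1² = 37
37 → 3² + 7² = 58
58 → 5² + 8² = 89
89 → 8² + 9² = 145
145 → 1² + 4² + 5² = 42

42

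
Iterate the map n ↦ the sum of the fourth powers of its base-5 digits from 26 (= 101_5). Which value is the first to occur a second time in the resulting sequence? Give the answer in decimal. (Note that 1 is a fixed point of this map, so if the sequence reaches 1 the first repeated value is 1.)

26 = (1,0,1)_5 → 2
2 = (2)_5 → 16
16 = (3,1)_5 → 82
82 = (3,1,2)_5 → 98
98 = (3,4,3)_5 → 418
418 = (3,1,3,3)_5 → 244
244 = (1,4,3,4)_5 → 594
594 = (4,3,3,4)_5 → 674
674 = (1,0,1,4,4)_5 → 514
514 = (4,0,2,4)_5 → 528
528 = (4,1,0,3)_5 → 338
338 = (2,3,2,3)_5 → 194
194 = (1,2,3,4)_5 → 354
354 = (2,4,0,4)_5 → 528  — 528 already appeared earlier.

528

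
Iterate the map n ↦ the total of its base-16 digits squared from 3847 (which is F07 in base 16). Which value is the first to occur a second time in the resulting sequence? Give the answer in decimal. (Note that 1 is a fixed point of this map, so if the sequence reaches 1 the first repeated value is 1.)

3847 = (15,0,7)_16 → 15² + 0² + 7² = 225 + 0 + 49 = 274
274 = (1,1,2)_16 → 1² + 1² + 2² = 1 + 1 + 4 = 6
6 = (6)_16 → 6² = 36
36 = (2,4)_16 → 2² + 4² = 4 + 16 = 20
20 = (1,4)_16 → 1² + 4² = 1 + 16 = 17
17 = (1,1)_16 → 1² + 1² = 1 + 1 = 2
2 = (2)_16 → 2² = 4
4 = (4)_16 → 4² = 16
16 = (1,0)_16 → 1² + 0² = 1 + 0 = 1  — reached the fixed point 1.
1 → 1, so 1 is the first repeated value.

1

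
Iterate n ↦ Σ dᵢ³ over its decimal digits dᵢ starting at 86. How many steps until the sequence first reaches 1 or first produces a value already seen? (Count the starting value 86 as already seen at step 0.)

86 → 8³ + 6³ = 728
728 → 7³ + 2³ + 8³ = 863
863 → 8³ + 6³ + 3³ = 755
755 → 7³ + 5³ + 5³ = 593
593 → 5³ + 9³ + 3³ = 881
881 → 8³ + 8³ + 1³ = 1025
1025 → 1³ + 0³ + 2³ + 5³ = 134
134 → 1³ + 3³ + 4³ = 92
92 → 9³ + 2³ = 737
737 → 7³ + 3³ + 7³ = 713
713 → 7³ + 1³ + 3³ = 371
371 → 3³ + 7³ + 1³ = 371  — 371 repeats.
That took 12 steps.

12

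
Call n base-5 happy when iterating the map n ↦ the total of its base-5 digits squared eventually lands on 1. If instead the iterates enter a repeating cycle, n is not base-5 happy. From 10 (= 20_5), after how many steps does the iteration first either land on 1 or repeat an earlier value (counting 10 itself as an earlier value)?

10 = (2,0)_5 → 2² + 0² = 4
4 = (4)_5 → 4² = 16
16 = (3,1)_5 → 3² + 1² = 10  — 10 repeats.
That took 3 steps.

3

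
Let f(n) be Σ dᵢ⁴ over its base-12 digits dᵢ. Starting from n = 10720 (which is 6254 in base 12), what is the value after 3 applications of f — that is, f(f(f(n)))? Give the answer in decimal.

10720 = (6,2,5,4)_12 → 6⁴ + 2⁴ + 5⁴ + 4⁴ = 1296 + 16 + 625 + 256 = 2193
2193 = (1,3,2,9)_12 → 1⁴ + 3⁴ + 2⁴ + 9⁴ = 1 + 81 + 16 + 6561 = 6659
6659 = (3,10,2,11)_12 → 3⁴ + 10⁴ + 2⁴ + 11⁴ = 81 + 10000 + 16 + 14641 = 24738

24738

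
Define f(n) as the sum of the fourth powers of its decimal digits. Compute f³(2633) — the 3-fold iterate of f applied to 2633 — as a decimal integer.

2633 → 2⁴ + 6⁴ + 3⁴ + 3⁴ = 1474
1474 → 1⁴ + 4⁴ + 7⁴ + 4⁴ = 2914
2914 → 2⁴ + 9⁴ + 1⁴ + 4⁴ = 6834

6834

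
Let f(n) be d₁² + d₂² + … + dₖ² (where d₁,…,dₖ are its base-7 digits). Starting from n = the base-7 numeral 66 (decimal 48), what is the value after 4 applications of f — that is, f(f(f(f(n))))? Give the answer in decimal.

16

48 = (6,6)_7 → 6² + 6² = 36 + 36 = 72
72 = (1,3,2)_7 → 1² + 3² + 2² = 1 + 9 + 4 = 14
14 = (2,0)_7 → 2² + 0² = 4 + 0 = 4
4 = (4)_7 → 4² = 16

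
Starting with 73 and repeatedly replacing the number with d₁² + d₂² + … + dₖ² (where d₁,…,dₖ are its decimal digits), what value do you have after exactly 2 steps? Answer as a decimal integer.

89

73 → 7² + 3² = 58
58 → 5² + 8² = 89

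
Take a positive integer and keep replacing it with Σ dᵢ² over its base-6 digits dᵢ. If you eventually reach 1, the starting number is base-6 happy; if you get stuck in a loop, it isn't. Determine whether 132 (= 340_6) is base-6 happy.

not base-6 happy

132 = (3,4,0)_6 → 3² + 4² + 0² = 9 + 16 + 0 = 25
25 = (4,1)_6 → 4² + 1² = 16 + 1 = 17
17 = (2,5)_6 → 2² + 5² = 4 + 25 = 29
29 = (4,5)_6 → 4² + 5² = 16 + 25 = 41
41 = (1,0,5)_6 → 1² + 0² + 5² = 1 + 0 + 25 = 26
26 = (4,2)_6 → 4² + 2² = 16 + 4 = 20
20 = (3,2)_6 → 3² + 2² = 9 + 4 = 13
13 = (2,1)_6 → 2² + 1² = 4 + 1 = 5
5 = (5)_6 → 5² = 25  — 25 already seen; the sequence cycles without reaching 1.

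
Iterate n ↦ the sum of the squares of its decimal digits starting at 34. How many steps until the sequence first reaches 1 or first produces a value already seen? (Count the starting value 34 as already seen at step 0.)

12

34 → 3² + 4² = 25
25 → 2² + 5² = 29
29 → 2² + 9² = 85
85 → 8² + 5² = 89
89 → 8² + 9² = 145
145 → 1² + 4² + 5² = 42
42 → 4² + 2² = 20
20 → 2² + 0² = 4
4 → 4² = 16
16 → 1² + 6² = 37
37 → 3² + 7² = 58
58 → 5² + 8² = 89  — 89 repeats.
That took 12 steps.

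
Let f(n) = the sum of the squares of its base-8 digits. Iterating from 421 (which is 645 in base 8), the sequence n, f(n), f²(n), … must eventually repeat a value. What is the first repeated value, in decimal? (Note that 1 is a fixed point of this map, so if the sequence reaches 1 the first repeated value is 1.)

1

421 = (6,4,5)_8 → 6² + 4² + 5² = 77
77 = (1,1,5)_8 → 1² + 1² + 5² = 27
27 = (3,3)_8 → 3² + 3² = 18
18 = (2,2)_8 → 2² + 2² = 8
8 = (1,0)_8 → 1² + 0² = 1  — reached the fixed point 1.
1 → 1, so 1 is the first repeated value.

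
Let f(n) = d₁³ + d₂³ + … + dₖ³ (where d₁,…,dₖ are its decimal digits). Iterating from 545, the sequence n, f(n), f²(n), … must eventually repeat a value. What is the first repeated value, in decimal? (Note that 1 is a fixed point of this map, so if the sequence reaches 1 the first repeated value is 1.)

545 → 5³ + 4³ + 5³ = 125 + 64 + 125 = 314
314 → 3³ + 1³ + 4³ = 27 + 1 + 64 = 92
92 → 9³ + 2³ = 729 + 8 = 737
737 → 7³ + 3³ + 7³ = 343 + 27 + 343 = 713
713 → 7³ + 1³ + 3³ = 343 + 1 + 27 = 371
371 → 3³ + 7³ + 1³ = 27 + 343 + 1 = 371  — 371 already appeared earlier.

371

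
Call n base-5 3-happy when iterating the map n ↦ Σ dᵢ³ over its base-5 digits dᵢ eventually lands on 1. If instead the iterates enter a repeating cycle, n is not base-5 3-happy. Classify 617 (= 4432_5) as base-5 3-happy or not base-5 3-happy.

not base-5 3-happy

617 = (4,4,3,2)_5 → 4³ + 4³ + 3³ + 2³ = 64 + 64 + 27 + 8 = 163
163 = (1,1,2,3)_5 → 1³ + 1³ + 2³ + 3³ = 1 + 1 + 8 + 27 = 37
37 = (1,2,2)_5 → 1³ + 2³ + 2³ = 1 + 8 + 8 = 17
17 = (3,2)_5 → 3³ + 2³ = 27 + 8 = 35
35 = (1,2,0)_5 → 1³ + 2³ + 0³ = 1 + 8 + 0 = 9
9 = (1,4)_5 → 1³ + 4³ = 1 + 64 = 65
65 = (2,3,0)_5 → 2³ + 3³ + 0³ = 8 + 27 + 0 = 35  — 35 already seen; the sequence cycles without reaching 1.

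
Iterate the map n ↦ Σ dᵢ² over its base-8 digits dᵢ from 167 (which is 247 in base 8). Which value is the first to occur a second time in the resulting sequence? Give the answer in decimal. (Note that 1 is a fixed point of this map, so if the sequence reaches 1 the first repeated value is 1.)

167 = (2,4,7)_8 → 2² + 4² + 7² = 69
69 = (1,0,5)_8 → 1² + 0² + 5² = 26
26 = (3,2)_8 → 3² + 2² = 13
13 = (1,5)_8 → 1² + 5² = 26  — 26 already appeared earlier.

26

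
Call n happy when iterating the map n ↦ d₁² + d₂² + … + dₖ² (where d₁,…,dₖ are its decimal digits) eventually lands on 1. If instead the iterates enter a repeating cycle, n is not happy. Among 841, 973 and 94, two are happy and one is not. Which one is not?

841: 841 → 81 → 65 → 61 → 37 → 58 → 89 → 145 → 42 → 20 → 4 → 16 → 37  — repeats 37 (not happy)
973: 973 → 139 → 91 → 82 → 68 → 100 → 1  — reaches 1 (happy)
94: 94 → 97 → 130 → 10 → 1  — reaches 1 (happy)

841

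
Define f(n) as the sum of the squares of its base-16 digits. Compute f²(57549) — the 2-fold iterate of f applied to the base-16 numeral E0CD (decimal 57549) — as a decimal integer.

395

57549 = (14,0,12,13)_16 → 14² + 0² + 12² + 13² = 509
509 = (1,15,13)_16 → 1² + 15² + 13² = 395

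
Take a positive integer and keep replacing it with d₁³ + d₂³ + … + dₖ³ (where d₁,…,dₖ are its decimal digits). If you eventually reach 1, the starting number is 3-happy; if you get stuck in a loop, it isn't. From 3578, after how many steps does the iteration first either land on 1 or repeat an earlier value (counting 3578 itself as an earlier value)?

10

3578 → 3³ + 5³ + 7³ + 8³ = 27 + 125 + 343 + 512 = 1007
1007 → 1³ + 0³ + 0³ + 7³ = 1 + 0 + 0 + 343 = 344
344 → 3³ + 4³ + 4³ = 27 + 64 + 64 = 155
155 → 1³ + 5³ + 5³ = 1 + 125 + 125 = 251
251 → 2³ + 5³ + 1³ = 8 + 125 + 1 = 134
134 → 1³ + 3³ + 4³ = 1 + 27 + 64 = 92
92 → 9³ + 2³ = 729 + 8 = 737
737 → 7³ + 3³ + 7³ = 343 + 27 + 343 = 713
713 → 7³ + 1³ + 3³ = 343 + 1 + 27 = 371
371 → 3³ + 7³ + 1³ = 27 + 343 + 1 = 371  — 371 repeats.
That took 10 steps.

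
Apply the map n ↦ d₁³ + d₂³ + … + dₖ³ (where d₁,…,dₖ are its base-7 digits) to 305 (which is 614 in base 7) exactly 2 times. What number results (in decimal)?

251

305 = (6,1,4)_7 → 6³ + 1³ + 4³ = 281
281 = (5,5,1)_7 → 5³ + 5³ + 1³ = 251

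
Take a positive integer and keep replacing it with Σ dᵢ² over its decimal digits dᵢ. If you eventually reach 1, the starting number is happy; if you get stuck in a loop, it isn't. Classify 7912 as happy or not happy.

7912 → 135
135 → 35
35 → 34
34 → 25
25 → 29
29 → 85
85 → 89
89 → 145
145 → 42
42 → 20
20 → 4
4 → 16
16 → 37
37 → 58
58 → 89  — 89 already seen; the sequence cycles without reaching 1.

not happy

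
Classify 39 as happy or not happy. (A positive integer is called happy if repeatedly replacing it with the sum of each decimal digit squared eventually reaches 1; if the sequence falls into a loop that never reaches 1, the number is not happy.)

not happy

39 → 3² + 9² = 9 + 81 = 90
90 → 9² + 0² = 81 + 0 = 81
81 → 8² + 1² = 64 + 1 = 65
65 → 6² + 5² = 36 + 25 = 61
61 → 6² + 1² = 36 + 1 = 37
37 → 3² + 7² = 9 + 49 = 58
58 → 5² + 8² = 25 + 64 = 89
89 → 8² + 9² = 64 + 81 = 145
145 → 1² + 4² + 5² = 1 + 16 + 25 = 42
42 → 4² + 2² = 16 + 4 = 20
20 → 2² + 0² = 4 + 0 = 4
4 → 4² = 16
16 → 1² + 6² = 1 + 36 = 37  — 37 already seen; the sequence cycles without reaching 1.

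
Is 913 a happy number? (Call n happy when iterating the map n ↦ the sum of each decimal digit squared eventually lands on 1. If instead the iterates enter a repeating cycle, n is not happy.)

913 → 9² + 1² + 3² = 81 + 1 + 9 = 91
91 → 9² + 1² = 81 + 1 = 82
82 → 8² + 2² = 64 + 4 = 68
68 → 6² + 8² = 36 + 64 = 100
100 → 1² + 0² + 0² = 1 + 0 + 0 = 1  — reached 1.

happy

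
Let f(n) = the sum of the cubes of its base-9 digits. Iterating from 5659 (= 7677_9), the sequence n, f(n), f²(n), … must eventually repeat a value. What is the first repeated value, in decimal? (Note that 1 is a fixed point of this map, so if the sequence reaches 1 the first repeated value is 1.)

27

5659 = (7,6,7,7)_9 → 1245
1245 = (1,6,3,3)_9 → 271
271 = (3,3,1)_9 → 55
55 = (6,1)_9 → 217
217 = (2,6,1)_9 → 225
225 = (2,7,0)_9 → 351
351 = (4,3,0)_9 → 91
91 = (1,1,1)_9 → 3
3 = (3)_9 → 27
27 = (3,0)_9 → 27  — 27 already appeared earlier.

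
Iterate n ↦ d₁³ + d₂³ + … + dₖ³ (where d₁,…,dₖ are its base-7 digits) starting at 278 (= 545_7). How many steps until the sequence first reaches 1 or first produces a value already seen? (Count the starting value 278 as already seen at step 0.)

6

278 = (5,4,5)_7 → 5³ + 4³ + 5³ = 125 + 64 + 125 = 314
314 = (6,2,6)_7 → 6³ + 2³ + 6³ = 216 + 8 + 216 = 440
440 = (1,1,6,6)_7 → 1³ + 1³ + 6³ + 6³ = 1 + 1 + 216 + 216 = 434
434 = (1,1,6,0)_7 → 1³ + 1³ + 6³ + 0³ = 1 + 1 + 216 + 0 = 218
218 = (4,3,1)_7 → 4³ + 3³ + 1³ = 64 + 27 + 1 = 92
92 = (1,6,1)_7 → 1³ + 6³ + 1³ = 1 + 216 + 1 = 218  — 218 repeats.
That took 6 steps.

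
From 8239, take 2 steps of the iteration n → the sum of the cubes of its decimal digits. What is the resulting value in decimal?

8239 → 8³ + 2³ + 3³ + 9³ = 512 + 8 + 27 + 729 = 1276
1276 → 1³ + 2³ + 7³ + 6³ = 1 + 8 + 343 + 216 = 568

568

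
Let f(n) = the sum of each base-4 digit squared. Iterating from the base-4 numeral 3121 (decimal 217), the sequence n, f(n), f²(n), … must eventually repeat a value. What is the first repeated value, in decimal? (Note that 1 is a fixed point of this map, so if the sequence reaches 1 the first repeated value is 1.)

1

217 = (3,1,2,1)_4 → 3² + 1² + 2² + 1² = 9 + 1 + 4 + 1 = 15
15 = (3,3)_4 → 3² + 3² = 9 + 9 = 18
18 = (1,0,2)_4 → 1² + 0² + 2² = 1 + 0 + 4 = 5
5 = (1,1)_4 → 1² + 1² = 1 + 1 = 2
2 = (2)_4 → 2² = 4
4 = (1,0)_4 → 1² + 0² = 1 + 0 = 1  — reached the fixed point 1.
1 → 1, so 1 is the first repeated value.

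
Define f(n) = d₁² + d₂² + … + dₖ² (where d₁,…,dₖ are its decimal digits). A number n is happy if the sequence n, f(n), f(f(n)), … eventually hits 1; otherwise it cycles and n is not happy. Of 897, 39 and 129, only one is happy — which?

129

897: 897 → 194 → 98 → 145 → 42 → 20 → 4 → 16 → 37 → 58 → 89 → 145  — repeats 145 (not happy)
39: 39 → 90 → 81 → 65 → 61 → 37 → 58 → 89 → 145 → 42 → 20 → 4 → 16 → 37  — repeats 37 (not happy)
129: 129 → 86 → 100 → 1  — reaches 1 (happy)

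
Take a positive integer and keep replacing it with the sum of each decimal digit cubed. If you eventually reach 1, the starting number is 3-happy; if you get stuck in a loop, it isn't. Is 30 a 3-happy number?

30 → 3³ + 0³ = 27 + 0 = 27
27 → 2³ + 7³ = 8 + 343 = 351
351 → 3³ + 5³ + 1³ = 27 + 125 + 1 = 153
153 → 1³ + 5³ + 3³ = 1 + 125 + 27 = 153  — 153 already seen; the sequence cycles without reaching 1.

not 3-happy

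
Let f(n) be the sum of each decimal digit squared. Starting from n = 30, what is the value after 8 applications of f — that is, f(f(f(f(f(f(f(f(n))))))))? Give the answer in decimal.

145

30 → 3² + 0² = 9
9 → 9² = 81
81 → 8² + 1² = 65
65 → 6² + 5² = 61
61 → 6² + 1² = 37
37 → 3² + 7² = 58
58 → 5² + 8² = 89
89 → 8² + 9² = 145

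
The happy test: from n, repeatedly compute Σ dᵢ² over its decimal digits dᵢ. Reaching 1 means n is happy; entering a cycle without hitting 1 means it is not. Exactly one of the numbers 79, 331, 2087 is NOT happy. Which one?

2087

79: 79 → 130 → 10 → 1  — reaches 1 (happy)
331: 331 → 19 → 82 → 68 → 100 → 1  — reaches 1 (happy)
2087: 2087 → 117 → 51 → 26 → 40 → 16 → 37 → 58 → 89 → 145 → 42 → 20 → 4 → 16  — repeats 16 (not happy)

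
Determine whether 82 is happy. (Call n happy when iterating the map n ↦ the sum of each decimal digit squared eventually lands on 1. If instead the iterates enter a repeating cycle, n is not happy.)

82 → 8² + 2² = 64 + 4 = 68
68 → 6² + 8² = 36 + 64 = 100
100 → 1² + 0² + 0² = 1 + 0 + 0 = 1  — reached 1.

happy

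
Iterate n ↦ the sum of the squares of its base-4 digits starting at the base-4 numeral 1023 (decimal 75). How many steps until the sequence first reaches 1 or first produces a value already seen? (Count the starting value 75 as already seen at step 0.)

6

75 = (1,0,2,3)_4 → 1² + 0² + 2² + 3² = 14
14 = (3,2)_4 → 3² + 2² = 13
13 = (3,1)_4 → 3² + 1² = 10
10 = (2,2)_4 → 2² + 2² = 8
8 = (2,0)_4 → 2² + 0² = 4
4 = (1,0)_4 → 1² + 0² = 1  — reached 1.
That took 6 steps.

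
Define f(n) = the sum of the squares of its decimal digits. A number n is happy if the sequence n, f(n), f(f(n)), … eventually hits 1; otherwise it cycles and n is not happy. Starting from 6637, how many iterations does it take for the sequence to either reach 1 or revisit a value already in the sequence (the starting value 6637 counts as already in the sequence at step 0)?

3

6637 → 6² + 6² + 3² + 7² = 130
130 → 1² + 3² + 0² = 10
10 → 1² + 0² = 1  — reached 1.
That took 3 steps.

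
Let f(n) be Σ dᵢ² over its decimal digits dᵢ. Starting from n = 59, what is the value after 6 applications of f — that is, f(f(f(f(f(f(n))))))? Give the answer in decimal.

59 → 5² + 9² = 106
106 → 1² + 0² + 6² = 37
37 → 3² + 7² = 58
58 → 5² + 8² = 89
89 → 8² + 9² = 145
145 → 1² + 4² + 5² = 42

42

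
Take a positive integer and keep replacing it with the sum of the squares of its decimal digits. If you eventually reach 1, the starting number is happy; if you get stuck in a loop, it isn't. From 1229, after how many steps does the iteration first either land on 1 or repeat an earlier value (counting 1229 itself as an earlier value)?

13

1229 → 1² + 2² + 2² + 9² = 90
90 → 9² + 0² = 81
81 → 8² + 1² = 65
65 → 6² + 5² = 61
61 → 6² + 1² = 37
37 → 3² + 7² = 58
58 → 5² + 8² = 89
89 → 8² + 9² = 145
145 → 1² + 4² + 5² = 42
42 → 4² + 2² = 20
20 → 2² + 0² = 4
4 → 4² = 16
16 → 1² + 6² = 37  — 37 repeats.
That took 13 steps.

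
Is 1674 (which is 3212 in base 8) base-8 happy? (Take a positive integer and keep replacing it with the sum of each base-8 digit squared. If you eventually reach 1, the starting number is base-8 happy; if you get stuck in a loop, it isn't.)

1674 = (3,2,1,2)_8 → 3² + 2² + 1² + 2² = 18
18 = (2,2)_8 → 2² + 2² = 8
8 = (1,0)_8 → 1² + 0² = 1  — reached 1.

base-8 happy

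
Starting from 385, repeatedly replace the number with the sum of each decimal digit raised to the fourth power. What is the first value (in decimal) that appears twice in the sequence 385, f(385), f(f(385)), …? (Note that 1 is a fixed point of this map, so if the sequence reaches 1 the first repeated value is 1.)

385 → 3⁴ + 8⁴ + 5⁴ = 4802
4802 → 4⁴ + 8⁴ + 0⁴ + 2⁴ = 4368
4368 → 4⁴ + 3⁴ + 6⁴ + 8⁴ = 5729
5729 → 5⁴ + 7⁴ + 2⁴ + 9⁴ = 9603
9603 → 9⁴ + 6⁴ + 0⁴ + 3⁴ = 7938
7938 → 7⁴ + 9⁴ + 3⁴ + 8⁴ = 13139
13139 → 1⁴ + 3⁴ + 1⁴ + 3⁴ + 9⁴ = 6725
6725 → 6⁴ + 7⁴ + 2⁴ + 5⁴ = 4338
4338 → 4⁴ + 3⁴ + 3⁴ + 8⁴ = 4514
4514 → 4⁴ + 5⁴ + 1⁴ + 4⁴ = 1138
1138 → 1⁴ + 1⁴ + 3⁴ + 8⁴ = 4179
4179 → 4⁴ + 1⁴ + 7⁴ + 9⁴ = 9219
9219 → 9⁴ + 2⁴ + 1⁴ + 9⁴ = 13139  — 13139 already appeared earlier.

13139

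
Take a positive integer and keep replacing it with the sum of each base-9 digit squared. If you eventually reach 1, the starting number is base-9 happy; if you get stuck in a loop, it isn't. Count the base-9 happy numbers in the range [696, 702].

1

696: 696 → 98 → 66 → 58 → 52 → 74 → 68 → 74  — not base-9 happy
697: 697 → 105 → 41 → 41  — not base-9 happy
698: 698 → 114 → 46 → 26 → 68 → 74 → 68  — not base-9 happy
699: 699 → 125 → 81 → 1  — base-9 happy
700: 700 → 138 → 46 → 26 → 68 → 74 → 68  — not base-9 happy
701: 701 → 153 → 65 → 53 → 89 → 65  — not base-9 happy
702: 702 → 100 → 6 → 36 → 16 → 50 → 50  — not base-9 happy
base-9 happy: 699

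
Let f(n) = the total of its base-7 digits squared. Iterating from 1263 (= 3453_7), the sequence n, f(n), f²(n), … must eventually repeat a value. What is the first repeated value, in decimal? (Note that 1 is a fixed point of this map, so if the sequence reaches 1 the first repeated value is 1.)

17

1263 = (3,4,5,3)_7 → 3² + 4² + 5² + 3² = 59
59 = (1,1,3)_7 → 1² + 1² + 3² = 11
11 = (1,4)_7 → 1² + 4² = 17
17 = (2,3)_7 → 2² + 3² = 13
13 = (1,6)_7 → 1² + 6² = 37
37 = (5,2)_7 → 5² + 2² = 29
29 = (4,1)_7 → 4² + 1² = 17  — 17 already appeared earlier.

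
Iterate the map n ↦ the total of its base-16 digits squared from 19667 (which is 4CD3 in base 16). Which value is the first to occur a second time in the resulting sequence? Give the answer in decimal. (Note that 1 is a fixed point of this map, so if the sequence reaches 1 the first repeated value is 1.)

169

19667 = (4,12,13,3)_16 → 4² + 12² + 13² + 3² = 16 + 144 + 169 + 9 = 338
338 = (1,5,2)_16 → 1² + 5² + 2² = 1 + 25 + 4 = 30
30 = (1,14)_16 → 1² + 14² = 1 + 196 = 197
197 = (12,5)_16 → 12² + 5² = 144 + 25 = 169
169 = (10,9)_16 → 10² + 9² = 100 + 81 = 181
181 = (11,5)_16 → 11² + 5² = 121 + 25 = 146
146 = (9,2)_16 → 9² + 2² = 81 + 4 = 85
85 = (5,5)_16 → 5² + 5² = 25 + 25 = 50
50 = (3,2)_16 → 3² + 2² = 9 + 4 = 13
13 = (13)_16 → 13² = 169  — 169 already appeared earlier.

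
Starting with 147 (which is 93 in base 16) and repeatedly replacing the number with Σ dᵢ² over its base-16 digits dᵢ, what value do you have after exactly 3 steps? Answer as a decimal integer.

218

147 = (9,3)_16 → 9² + 3² = 90
90 = (5,10)_16 → 5² + 10² = 125
125 = (7,13)_16 → 7² + 13² = 218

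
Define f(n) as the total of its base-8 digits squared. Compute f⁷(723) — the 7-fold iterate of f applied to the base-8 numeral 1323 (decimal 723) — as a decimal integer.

723 = (1,3,2,3)_8 → 1² + 3² + 2² + 3² = 1 + 9 + 4 + 9 = 23
23 = (2,7)_8 → 2² + 7² = 4 + 49 = 53
53 = (6,5)_8 → 6² + 5² = 36 + 25 = 61
61 = (7,5)_8 → 7² + 5² = 49 + 25 = 74
74 = (1,1,2)_8 → 1² + 1² + 2² = 1 + 1 + 4 = 6
6 = (6)_8 → 6² = 36
36 = (4,4)_8 → 4² + 4² = 16 + 16 = 32

32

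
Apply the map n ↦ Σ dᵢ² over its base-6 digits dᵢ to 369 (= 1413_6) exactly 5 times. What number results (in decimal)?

41

369 = (1,4,1,3)_6 → 27
27 = (4,3)_6 → 25
25 = (4,1)_6 → 17
17 = (2,5)_6 → 29
29 = (4,5)_6 → 41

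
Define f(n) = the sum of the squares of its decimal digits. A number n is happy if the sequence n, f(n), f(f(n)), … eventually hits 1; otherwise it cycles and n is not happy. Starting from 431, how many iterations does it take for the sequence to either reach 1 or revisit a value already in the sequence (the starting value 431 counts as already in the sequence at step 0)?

431 → 4² + 3² + 1² = 26
26 → 2² + 6² = 40
40 → 4² + 0² = 16
16 → 1² + 6² = 37
37 → 3² + 7² = 58
58 → 5² + 8² = 89
89 → 8² + 9² = 145
145 → 1² + 4² + 5² = 42
42 → 4² + 2² = 20
20 → 2² + 0² = 4
4 → 4² = 16  — 16 repeats.
That took 11 steps.

11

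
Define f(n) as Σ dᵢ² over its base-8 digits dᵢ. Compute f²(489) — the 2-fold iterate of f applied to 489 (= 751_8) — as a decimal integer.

11

489 = (7,5,1)_8 → 75
75 = (1,1,3)_8 → 11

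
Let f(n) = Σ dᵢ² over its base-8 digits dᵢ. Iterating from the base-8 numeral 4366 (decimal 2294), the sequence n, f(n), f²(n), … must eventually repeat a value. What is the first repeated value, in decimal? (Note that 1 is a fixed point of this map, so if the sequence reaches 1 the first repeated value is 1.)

1

2294 = (4,3,6,6)_8 → 4² + 3² + 6² + 6² = 97
97 = (1,4,1)_8 → 1² + 4² + 1² = 18
18 = (2,2)_8 → 2² + 2² = 8
8 = (1,0)_8 → 1² + 0² = 1  — reached the fixed point 1.
1 → 1, so 1 is the first repeated value.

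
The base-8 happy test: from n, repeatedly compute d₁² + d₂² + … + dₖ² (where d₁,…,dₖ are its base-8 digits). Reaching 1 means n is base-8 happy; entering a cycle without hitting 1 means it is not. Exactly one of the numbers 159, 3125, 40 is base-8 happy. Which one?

159: 159 → 62 → 85 → 30 → 45 → 50 → 40 → 25 → 10 → 5 → 25  — repeats 25 (not base-8 happy)
3125: 3125 → 97 → 18 → 8 → 1  — reaches 1 (base-8 happy)
40: 40 → 25 → 10 → 5 → 25  — repeats 25 (not base-8 happy)

3125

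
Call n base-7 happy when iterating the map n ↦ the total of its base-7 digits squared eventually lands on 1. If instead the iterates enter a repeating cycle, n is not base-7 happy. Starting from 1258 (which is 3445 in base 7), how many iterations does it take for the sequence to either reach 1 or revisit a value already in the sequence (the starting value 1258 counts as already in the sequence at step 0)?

7

1258 = (3,4,4,5)_7 → 3² + 4² + 4² + 5² = 66
66 = (1,2,3)_7 → 1² + 2² + 3² = 14
14 = (2,0)_7 → 2² + 0² = 4
4 = (4)_7 → 4² = 16
16 = (2,2)_7 → 2² + 2² = 8
8 = (1,1)_7 → 1² + 1² = 2
2 = (2)_7 → 2² = 4  — 4 repeats.
That took 7 steps.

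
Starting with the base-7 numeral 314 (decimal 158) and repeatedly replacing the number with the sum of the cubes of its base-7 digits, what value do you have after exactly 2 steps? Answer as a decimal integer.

218

158 = (3,1,4)_7 → 3³ + 1³ + 4³ = 27 + 1 + 64 = 92
92 = (1,6,1)_7 → 1³ + 6³ + 1³ = 1 + 216 + 1 = 218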